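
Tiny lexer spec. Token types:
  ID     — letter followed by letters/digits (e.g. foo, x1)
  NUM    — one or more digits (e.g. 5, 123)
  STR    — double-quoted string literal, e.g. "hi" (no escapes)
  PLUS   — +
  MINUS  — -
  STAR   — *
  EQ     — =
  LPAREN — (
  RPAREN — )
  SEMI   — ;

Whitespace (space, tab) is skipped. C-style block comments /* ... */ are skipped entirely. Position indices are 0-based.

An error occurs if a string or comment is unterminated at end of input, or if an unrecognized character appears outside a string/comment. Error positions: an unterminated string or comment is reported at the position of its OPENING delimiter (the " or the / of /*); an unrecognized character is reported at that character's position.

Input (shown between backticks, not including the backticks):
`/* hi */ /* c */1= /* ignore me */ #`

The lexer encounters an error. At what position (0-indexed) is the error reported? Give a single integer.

Answer: 35

Derivation:
pos=0: enter COMMENT mode (saw '/*')
exit COMMENT mode (now at pos=8)
pos=9: enter COMMENT mode (saw '/*')
exit COMMENT mode (now at pos=16)
pos=16: emit NUM '1' (now at pos=17)
pos=17: emit EQ '='
pos=19: enter COMMENT mode (saw '/*')
exit COMMENT mode (now at pos=34)
pos=35: ERROR — unrecognized char '#'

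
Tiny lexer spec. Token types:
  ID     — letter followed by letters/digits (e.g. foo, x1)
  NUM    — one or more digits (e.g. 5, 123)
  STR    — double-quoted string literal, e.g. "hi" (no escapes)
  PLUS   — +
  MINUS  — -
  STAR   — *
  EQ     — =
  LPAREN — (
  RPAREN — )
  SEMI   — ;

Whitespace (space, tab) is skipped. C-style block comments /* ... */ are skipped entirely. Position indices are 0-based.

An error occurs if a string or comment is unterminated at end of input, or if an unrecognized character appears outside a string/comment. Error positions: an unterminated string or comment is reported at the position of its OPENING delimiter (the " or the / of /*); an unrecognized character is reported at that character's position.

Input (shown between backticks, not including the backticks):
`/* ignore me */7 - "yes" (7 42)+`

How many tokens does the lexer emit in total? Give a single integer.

Answer: 8

Derivation:
pos=0: enter COMMENT mode (saw '/*')
exit COMMENT mode (now at pos=15)
pos=15: emit NUM '7' (now at pos=16)
pos=17: emit MINUS '-'
pos=19: enter STRING mode
pos=19: emit STR "yes" (now at pos=24)
pos=25: emit LPAREN '('
pos=26: emit NUM '7' (now at pos=27)
pos=28: emit NUM '42' (now at pos=30)
pos=30: emit RPAREN ')'
pos=31: emit PLUS '+'
DONE. 8 tokens: [NUM, MINUS, STR, LPAREN, NUM, NUM, RPAREN, PLUS]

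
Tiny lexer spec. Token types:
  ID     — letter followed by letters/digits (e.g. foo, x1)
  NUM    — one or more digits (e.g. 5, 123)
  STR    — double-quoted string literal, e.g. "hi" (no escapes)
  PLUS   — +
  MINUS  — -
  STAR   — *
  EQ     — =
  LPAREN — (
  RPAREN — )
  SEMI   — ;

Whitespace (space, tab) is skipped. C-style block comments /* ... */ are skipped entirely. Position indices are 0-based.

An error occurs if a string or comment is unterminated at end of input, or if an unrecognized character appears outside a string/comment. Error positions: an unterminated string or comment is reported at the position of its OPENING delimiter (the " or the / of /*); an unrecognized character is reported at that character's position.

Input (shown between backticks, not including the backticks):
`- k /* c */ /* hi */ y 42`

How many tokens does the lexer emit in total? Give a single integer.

Answer: 4

Derivation:
pos=0: emit MINUS '-'
pos=2: emit ID 'k' (now at pos=3)
pos=4: enter COMMENT mode (saw '/*')
exit COMMENT mode (now at pos=11)
pos=12: enter COMMENT mode (saw '/*')
exit COMMENT mode (now at pos=20)
pos=21: emit ID 'y' (now at pos=22)
pos=23: emit NUM '42' (now at pos=25)
DONE. 4 tokens: [MINUS, ID, ID, NUM]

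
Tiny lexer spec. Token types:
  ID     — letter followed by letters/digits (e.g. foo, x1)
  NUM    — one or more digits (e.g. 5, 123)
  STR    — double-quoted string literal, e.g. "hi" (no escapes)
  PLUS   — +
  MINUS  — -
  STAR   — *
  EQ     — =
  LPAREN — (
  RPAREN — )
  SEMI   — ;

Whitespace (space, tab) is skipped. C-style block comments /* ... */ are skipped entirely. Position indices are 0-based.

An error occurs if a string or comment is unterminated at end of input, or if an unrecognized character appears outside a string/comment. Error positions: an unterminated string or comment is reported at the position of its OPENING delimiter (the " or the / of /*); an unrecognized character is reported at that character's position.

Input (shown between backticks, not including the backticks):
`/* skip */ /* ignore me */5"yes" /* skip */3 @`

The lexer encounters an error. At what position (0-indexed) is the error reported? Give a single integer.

Answer: 45

Derivation:
pos=0: enter COMMENT mode (saw '/*')
exit COMMENT mode (now at pos=10)
pos=11: enter COMMENT mode (saw '/*')
exit COMMENT mode (now at pos=26)
pos=26: emit NUM '5' (now at pos=27)
pos=27: enter STRING mode
pos=27: emit STR "yes" (now at pos=32)
pos=33: enter COMMENT mode (saw '/*')
exit COMMENT mode (now at pos=43)
pos=43: emit NUM '3' (now at pos=44)
pos=45: ERROR — unrecognized char '@'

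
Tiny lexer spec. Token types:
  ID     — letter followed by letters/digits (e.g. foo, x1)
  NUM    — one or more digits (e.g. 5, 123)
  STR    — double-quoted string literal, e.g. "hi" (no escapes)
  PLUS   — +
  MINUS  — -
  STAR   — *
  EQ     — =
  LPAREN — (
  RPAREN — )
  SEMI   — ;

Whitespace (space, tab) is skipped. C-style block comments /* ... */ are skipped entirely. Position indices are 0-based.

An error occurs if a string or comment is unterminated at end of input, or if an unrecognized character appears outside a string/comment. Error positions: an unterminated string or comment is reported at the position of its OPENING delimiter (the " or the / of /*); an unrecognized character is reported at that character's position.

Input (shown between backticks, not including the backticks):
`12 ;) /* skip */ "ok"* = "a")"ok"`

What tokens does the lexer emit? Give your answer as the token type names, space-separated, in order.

Answer: NUM SEMI RPAREN STR STAR EQ STR RPAREN STR

Derivation:
pos=0: emit NUM '12' (now at pos=2)
pos=3: emit SEMI ';'
pos=4: emit RPAREN ')'
pos=6: enter COMMENT mode (saw '/*')
exit COMMENT mode (now at pos=16)
pos=17: enter STRING mode
pos=17: emit STR "ok" (now at pos=21)
pos=21: emit STAR '*'
pos=23: emit EQ '='
pos=25: enter STRING mode
pos=25: emit STR "a" (now at pos=28)
pos=28: emit RPAREN ')'
pos=29: enter STRING mode
pos=29: emit STR "ok" (now at pos=33)
DONE. 9 tokens: [NUM, SEMI, RPAREN, STR, STAR, EQ, STR, RPAREN, STR]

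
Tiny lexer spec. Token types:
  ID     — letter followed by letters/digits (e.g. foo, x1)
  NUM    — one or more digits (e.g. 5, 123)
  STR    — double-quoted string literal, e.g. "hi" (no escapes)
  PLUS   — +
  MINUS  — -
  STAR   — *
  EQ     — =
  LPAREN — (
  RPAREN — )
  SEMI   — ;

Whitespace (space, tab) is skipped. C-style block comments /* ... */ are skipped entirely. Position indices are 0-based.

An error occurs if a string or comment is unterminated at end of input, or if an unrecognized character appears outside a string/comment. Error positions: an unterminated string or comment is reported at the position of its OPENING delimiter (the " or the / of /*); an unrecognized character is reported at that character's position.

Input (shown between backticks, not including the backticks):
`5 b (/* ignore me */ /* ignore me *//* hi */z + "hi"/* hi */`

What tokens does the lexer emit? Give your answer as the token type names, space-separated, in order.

pos=0: emit NUM '5' (now at pos=1)
pos=2: emit ID 'b' (now at pos=3)
pos=4: emit LPAREN '('
pos=5: enter COMMENT mode (saw '/*')
exit COMMENT mode (now at pos=20)
pos=21: enter COMMENT mode (saw '/*')
exit COMMENT mode (now at pos=36)
pos=36: enter COMMENT mode (saw '/*')
exit COMMENT mode (now at pos=44)
pos=44: emit ID 'z' (now at pos=45)
pos=46: emit PLUS '+'
pos=48: enter STRING mode
pos=48: emit STR "hi" (now at pos=52)
pos=52: enter COMMENT mode (saw '/*')
exit COMMENT mode (now at pos=60)
DONE. 6 tokens: [NUM, ID, LPAREN, ID, PLUS, STR]

Answer: NUM ID LPAREN ID PLUS STR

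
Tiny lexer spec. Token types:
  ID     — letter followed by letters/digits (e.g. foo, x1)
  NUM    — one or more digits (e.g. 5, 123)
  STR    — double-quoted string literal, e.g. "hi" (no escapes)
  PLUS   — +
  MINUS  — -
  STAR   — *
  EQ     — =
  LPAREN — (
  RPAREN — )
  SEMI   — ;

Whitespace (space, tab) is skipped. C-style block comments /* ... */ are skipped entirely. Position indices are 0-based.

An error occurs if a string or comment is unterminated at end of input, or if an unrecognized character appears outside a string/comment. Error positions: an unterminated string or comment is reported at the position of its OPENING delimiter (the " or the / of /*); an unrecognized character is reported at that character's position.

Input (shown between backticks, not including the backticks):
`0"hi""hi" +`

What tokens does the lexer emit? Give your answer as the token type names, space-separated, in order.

Answer: NUM STR STR PLUS

Derivation:
pos=0: emit NUM '0' (now at pos=1)
pos=1: enter STRING mode
pos=1: emit STR "hi" (now at pos=5)
pos=5: enter STRING mode
pos=5: emit STR "hi" (now at pos=9)
pos=10: emit PLUS '+'
DONE. 4 tokens: [NUM, STR, STR, PLUS]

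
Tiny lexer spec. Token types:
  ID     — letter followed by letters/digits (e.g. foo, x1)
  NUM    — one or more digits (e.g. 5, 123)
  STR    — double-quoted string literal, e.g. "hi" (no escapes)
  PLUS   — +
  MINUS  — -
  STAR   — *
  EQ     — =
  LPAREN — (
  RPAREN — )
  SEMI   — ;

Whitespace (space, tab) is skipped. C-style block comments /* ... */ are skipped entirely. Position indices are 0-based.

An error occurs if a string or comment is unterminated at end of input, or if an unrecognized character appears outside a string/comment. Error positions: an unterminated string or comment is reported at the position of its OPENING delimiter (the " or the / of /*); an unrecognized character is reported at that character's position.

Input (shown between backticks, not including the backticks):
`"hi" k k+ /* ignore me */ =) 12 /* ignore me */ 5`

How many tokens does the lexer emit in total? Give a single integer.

pos=0: enter STRING mode
pos=0: emit STR "hi" (now at pos=4)
pos=5: emit ID 'k' (now at pos=6)
pos=7: emit ID 'k' (now at pos=8)
pos=8: emit PLUS '+'
pos=10: enter COMMENT mode (saw '/*')
exit COMMENT mode (now at pos=25)
pos=26: emit EQ '='
pos=27: emit RPAREN ')'
pos=29: emit NUM '12' (now at pos=31)
pos=32: enter COMMENT mode (saw '/*')
exit COMMENT mode (now at pos=47)
pos=48: emit NUM '5' (now at pos=49)
DONE. 8 tokens: [STR, ID, ID, PLUS, EQ, RPAREN, NUM, NUM]

Answer: 8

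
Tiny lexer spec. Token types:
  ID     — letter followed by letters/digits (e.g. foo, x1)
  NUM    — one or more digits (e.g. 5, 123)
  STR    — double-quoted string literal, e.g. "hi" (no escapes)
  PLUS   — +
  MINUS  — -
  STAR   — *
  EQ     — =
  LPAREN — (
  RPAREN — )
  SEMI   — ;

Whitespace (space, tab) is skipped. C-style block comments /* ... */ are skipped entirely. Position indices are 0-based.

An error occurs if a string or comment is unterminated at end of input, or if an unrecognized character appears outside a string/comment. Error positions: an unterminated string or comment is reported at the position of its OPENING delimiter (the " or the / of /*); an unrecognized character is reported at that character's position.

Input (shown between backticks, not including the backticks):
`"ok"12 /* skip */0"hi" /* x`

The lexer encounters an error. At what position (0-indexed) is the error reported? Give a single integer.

pos=0: enter STRING mode
pos=0: emit STR "ok" (now at pos=4)
pos=4: emit NUM '12' (now at pos=6)
pos=7: enter COMMENT mode (saw '/*')
exit COMMENT mode (now at pos=17)
pos=17: emit NUM '0' (now at pos=18)
pos=18: enter STRING mode
pos=18: emit STR "hi" (now at pos=22)
pos=23: enter COMMENT mode (saw '/*')
pos=23: ERROR — unterminated comment (reached EOF)

Answer: 23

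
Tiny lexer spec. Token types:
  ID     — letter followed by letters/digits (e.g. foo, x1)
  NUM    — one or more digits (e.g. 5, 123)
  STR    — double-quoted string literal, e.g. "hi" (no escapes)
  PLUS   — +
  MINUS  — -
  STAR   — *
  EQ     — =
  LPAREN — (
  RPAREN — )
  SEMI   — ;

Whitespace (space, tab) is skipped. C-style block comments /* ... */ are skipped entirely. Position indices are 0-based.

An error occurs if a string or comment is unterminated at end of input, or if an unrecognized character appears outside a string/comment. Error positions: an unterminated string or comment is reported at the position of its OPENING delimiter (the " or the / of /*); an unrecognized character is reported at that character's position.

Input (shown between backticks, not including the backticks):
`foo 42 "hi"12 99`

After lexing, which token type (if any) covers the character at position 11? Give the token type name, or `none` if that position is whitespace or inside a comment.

pos=0: emit ID 'foo' (now at pos=3)
pos=4: emit NUM '42' (now at pos=6)
pos=7: enter STRING mode
pos=7: emit STR "hi" (now at pos=11)
pos=11: emit NUM '12' (now at pos=13)
pos=14: emit NUM '99' (now at pos=16)
DONE. 5 tokens: [ID, NUM, STR, NUM, NUM]
Position 11: char is '1' -> NUM

Answer: NUM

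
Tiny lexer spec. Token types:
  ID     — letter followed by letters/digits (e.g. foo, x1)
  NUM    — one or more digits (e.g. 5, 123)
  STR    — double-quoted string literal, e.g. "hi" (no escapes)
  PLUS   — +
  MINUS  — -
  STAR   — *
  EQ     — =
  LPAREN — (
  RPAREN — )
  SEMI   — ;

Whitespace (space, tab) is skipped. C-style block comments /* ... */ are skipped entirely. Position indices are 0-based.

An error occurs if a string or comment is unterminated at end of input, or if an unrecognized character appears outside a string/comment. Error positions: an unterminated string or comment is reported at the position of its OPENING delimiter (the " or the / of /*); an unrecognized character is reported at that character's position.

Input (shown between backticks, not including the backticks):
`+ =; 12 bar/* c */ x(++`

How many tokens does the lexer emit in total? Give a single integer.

pos=0: emit PLUS '+'
pos=2: emit EQ '='
pos=3: emit SEMI ';'
pos=5: emit NUM '12' (now at pos=7)
pos=8: emit ID 'bar' (now at pos=11)
pos=11: enter COMMENT mode (saw '/*')
exit COMMENT mode (now at pos=18)
pos=19: emit ID 'x' (now at pos=20)
pos=20: emit LPAREN '('
pos=21: emit PLUS '+'
pos=22: emit PLUS '+'
DONE. 9 tokens: [PLUS, EQ, SEMI, NUM, ID, ID, LPAREN, PLUS, PLUS]

Answer: 9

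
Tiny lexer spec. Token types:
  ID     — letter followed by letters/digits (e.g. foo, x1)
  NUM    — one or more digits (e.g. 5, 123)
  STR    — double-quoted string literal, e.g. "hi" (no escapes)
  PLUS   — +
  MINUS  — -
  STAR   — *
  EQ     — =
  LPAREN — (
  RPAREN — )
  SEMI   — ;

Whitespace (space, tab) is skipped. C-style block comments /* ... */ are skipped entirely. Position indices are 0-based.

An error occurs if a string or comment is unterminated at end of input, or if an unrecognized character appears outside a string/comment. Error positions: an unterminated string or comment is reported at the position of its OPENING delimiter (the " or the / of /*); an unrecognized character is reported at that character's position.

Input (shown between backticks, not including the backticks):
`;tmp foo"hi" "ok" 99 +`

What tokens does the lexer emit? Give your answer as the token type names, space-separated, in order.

pos=0: emit SEMI ';'
pos=1: emit ID 'tmp' (now at pos=4)
pos=5: emit ID 'foo' (now at pos=8)
pos=8: enter STRING mode
pos=8: emit STR "hi" (now at pos=12)
pos=13: enter STRING mode
pos=13: emit STR "ok" (now at pos=17)
pos=18: emit NUM '99' (now at pos=20)
pos=21: emit PLUS '+'
DONE. 7 tokens: [SEMI, ID, ID, STR, STR, NUM, PLUS]

Answer: SEMI ID ID STR STR NUM PLUS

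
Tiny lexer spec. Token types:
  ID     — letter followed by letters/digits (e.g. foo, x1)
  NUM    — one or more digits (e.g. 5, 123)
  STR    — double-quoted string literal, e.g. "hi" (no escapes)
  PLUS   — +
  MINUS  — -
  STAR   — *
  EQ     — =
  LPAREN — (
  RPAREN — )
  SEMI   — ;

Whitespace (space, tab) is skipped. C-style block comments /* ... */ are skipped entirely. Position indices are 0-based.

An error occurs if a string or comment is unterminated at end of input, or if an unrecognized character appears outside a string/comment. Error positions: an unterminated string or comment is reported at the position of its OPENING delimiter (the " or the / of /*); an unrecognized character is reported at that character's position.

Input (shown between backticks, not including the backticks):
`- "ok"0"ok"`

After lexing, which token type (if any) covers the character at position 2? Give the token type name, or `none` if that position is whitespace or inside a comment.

pos=0: emit MINUS '-'
pos=2: enter STRING mode
pos=2: emit STR "ok" (now at pos=6)
pos=6: emit NUM '0' (now at pos=7)
pos=7: enter STRING mode
pos=7: emit STR "ok" (now at pos=11)
DONE. 4 tokens: [MINUS, STR, NUM, STR]
Position 2: char is '"' -> STR

Answer: STR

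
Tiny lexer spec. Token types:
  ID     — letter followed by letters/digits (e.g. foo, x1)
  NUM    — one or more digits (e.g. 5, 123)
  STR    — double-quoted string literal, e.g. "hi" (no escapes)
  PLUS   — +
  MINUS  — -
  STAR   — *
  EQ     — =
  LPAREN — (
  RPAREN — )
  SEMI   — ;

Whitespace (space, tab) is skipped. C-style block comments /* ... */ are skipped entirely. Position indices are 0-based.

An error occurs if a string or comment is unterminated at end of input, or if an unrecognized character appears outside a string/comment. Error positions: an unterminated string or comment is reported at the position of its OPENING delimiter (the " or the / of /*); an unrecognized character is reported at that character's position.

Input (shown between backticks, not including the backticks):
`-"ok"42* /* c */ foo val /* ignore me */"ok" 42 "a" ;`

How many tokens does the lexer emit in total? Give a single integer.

pos=0: emit MINUS '-'
pos=1: enter STRING mode
pos=1: emit STR "ok" (now at pos=5)
pos=5: emit NUM '42' (now at pos=7)
pos=7: emit STAR '*'
pos=9: enter COMMENT mode (saw '/*')
exit COMMENT mode (now at pos=16)
pos=17: emit ID 'foo' (now at pos=20)
pos=21: emit ID 'val' (now at pos=24)
pos=25: enter COMMENT mode (saw '/*')
exit COMMENT mode (now at pos=40)
pos=40: enter STRING mode
pos=40: emit STR "ok" (now at pos=44)
pos=45: emit NUM '42' (now at pos=47)
pos=48: enter STRING mode
pos=48: emit STR "a" (now at pos=51)
pos=52: emit SEMI ';'
DONE. 10 tokens: [MINUS, STR, NUM, STAR, ID, ID, STR, NUM, STR, SEMI]

Answer: 10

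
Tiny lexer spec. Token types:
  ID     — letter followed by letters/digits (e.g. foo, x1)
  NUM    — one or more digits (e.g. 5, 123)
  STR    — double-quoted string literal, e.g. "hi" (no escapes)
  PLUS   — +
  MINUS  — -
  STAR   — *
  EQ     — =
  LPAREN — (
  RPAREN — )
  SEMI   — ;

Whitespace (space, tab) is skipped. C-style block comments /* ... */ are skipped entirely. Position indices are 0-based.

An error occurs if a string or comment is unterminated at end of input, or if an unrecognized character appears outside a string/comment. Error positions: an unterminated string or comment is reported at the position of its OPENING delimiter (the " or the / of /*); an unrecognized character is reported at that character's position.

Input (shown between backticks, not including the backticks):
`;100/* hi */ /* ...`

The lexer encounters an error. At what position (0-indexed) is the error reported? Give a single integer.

Answer: 13

Derivation:
pos=0: emit SEMI ';'
pos=1: emit NUM '100' (now at pos=4)
pos=4: enter COMMENT mode (saw '/*')
exit COMMENT mode (now at pos=12)
pos=13: enter COMMENT mode (saw '/*')
pos=13: ERROR — unterminated comment (reached EOF)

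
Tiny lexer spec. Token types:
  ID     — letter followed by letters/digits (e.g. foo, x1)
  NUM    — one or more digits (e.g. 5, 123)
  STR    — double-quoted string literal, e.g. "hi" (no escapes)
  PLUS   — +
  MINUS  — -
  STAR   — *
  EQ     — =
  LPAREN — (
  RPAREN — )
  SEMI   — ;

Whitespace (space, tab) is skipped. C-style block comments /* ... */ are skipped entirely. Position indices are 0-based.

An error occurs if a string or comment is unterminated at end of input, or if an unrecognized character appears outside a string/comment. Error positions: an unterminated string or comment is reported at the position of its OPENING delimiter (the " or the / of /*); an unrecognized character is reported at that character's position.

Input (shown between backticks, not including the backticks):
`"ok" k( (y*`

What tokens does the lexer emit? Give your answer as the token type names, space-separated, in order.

Answer: STR ID LPAREN LPAREN ID STAR

Derivation:
pos=0: enter STRING mode
pos=0: emit STR "ok" (now at pos=4)
pos=5: emit ID 'k' (now at pos=6)
pos=6: emit LPAREN '('
pos=8: emit LPAREN '('
pos=9: emit ID 'y' (now at pos=10)
pos=10: emit STAR '*'
DONE. 6 tokens: [STR, ID, LPAREN, LPAREN, ID, STAR]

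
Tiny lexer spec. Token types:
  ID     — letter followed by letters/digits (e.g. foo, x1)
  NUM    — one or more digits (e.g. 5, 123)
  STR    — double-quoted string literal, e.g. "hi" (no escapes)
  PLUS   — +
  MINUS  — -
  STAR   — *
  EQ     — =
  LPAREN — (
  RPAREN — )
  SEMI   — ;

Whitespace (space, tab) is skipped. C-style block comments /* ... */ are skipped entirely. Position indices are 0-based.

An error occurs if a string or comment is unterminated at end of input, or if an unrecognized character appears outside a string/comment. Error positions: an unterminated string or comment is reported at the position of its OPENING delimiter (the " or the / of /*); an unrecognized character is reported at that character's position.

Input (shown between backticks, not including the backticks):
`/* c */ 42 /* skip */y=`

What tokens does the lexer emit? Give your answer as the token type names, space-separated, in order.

Answer: NUM ID EQ

Derivation:
pos=0: enter COMMENT mode (saw '/*')
exit COMMENT mode (now at pos=7)
pos=8: emit NUM '42' (now at pos=10)
pos=11: enter COMMENT mode (saw '/*')
exit COMMENT mode (now at pos=21)
pos=21: emit ID 'y' (now at pos=22)
pos=22: emit EQ '='
DONE. 3 tokens: [NUM, ID, EQ]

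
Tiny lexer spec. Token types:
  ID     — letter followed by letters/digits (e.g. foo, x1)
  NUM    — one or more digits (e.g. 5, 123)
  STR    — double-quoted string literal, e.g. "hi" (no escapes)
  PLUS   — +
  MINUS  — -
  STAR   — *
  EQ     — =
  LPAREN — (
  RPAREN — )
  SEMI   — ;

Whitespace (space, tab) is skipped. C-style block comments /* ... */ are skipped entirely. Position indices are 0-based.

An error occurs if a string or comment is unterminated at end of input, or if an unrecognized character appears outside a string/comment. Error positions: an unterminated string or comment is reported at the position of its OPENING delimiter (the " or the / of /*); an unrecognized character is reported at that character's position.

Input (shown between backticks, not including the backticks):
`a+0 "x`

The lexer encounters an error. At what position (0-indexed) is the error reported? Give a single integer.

pos=0: emit ID 'a' (now at pos=1)
pos=1: emit PLUS '+'
pos=2: emit NUM '0' (now at pos=3)
pos=4: enter STRING mode
pos=4: ERROR — unterminated string

Answer: 4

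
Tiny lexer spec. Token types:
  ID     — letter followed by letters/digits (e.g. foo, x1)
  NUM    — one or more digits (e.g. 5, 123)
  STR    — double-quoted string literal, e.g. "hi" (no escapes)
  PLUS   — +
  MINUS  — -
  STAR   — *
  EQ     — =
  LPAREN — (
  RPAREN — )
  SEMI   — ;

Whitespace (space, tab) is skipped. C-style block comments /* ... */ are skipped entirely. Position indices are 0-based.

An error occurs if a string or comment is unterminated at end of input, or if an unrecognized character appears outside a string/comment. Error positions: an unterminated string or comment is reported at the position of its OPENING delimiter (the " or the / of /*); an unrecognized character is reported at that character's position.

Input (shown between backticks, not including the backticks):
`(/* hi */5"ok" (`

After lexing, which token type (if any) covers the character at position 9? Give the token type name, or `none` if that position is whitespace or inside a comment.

pos=0: emit LPAREN '('
pos=1: enter COMMENT mode (saw '/*')
exit COMMENT mode (now at pos=9)
pos=9: emit NUM '5' (now at pos=10)
pos=10: enter STRING mode
pos=10: emit STR "ok" (now at pos=14)
pos=15: emit LPAREN '('
DONE. 4 tokens: [LPAREN, NUM, STR, LPAREN]
Position 9: char is '5' -> NUM

Answer: NUM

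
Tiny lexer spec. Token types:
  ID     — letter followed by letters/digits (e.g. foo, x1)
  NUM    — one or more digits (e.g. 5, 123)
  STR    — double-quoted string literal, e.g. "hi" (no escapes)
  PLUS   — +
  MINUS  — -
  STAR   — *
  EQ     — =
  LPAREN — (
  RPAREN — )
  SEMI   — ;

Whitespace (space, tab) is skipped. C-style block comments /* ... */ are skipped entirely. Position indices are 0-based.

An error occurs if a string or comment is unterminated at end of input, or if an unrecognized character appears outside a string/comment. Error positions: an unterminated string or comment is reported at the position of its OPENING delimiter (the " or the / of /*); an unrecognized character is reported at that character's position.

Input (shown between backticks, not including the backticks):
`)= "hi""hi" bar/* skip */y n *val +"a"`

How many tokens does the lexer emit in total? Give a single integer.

Answer: 11

Derivation:
pos=0: emit RPAREN ')'
pos=1: emit EQ '='
pos=3: enter STRING mode
pos=3: emit STR "hi" (now at pos=7)
pos=7: enter STRING mode
pos=7: emit STR "hi" (now at pos=11)
pos=12: emit ID 'bar' (now at pos=15)
pos=15: enter COMMENT mode (saw '/*')
exit COMMENT mode (now at pos=25)
pos=25: emit ID 'y' (now at pos=26)
pos=27: emit ID 'n' (now at pos=28)
pos=29: emit STAR '*'
pos=30: emit ID 'val' (now at pos=33)
pos=34: emit PLUS '+'
pos=35: enter STRING mode
pos=35: emit STR "a" (now at pos=38)
DONE. 11 tokens: [RPAREN, EQ, STR, STR, ID, ID, ID, STAR, ID, PLUS, STR]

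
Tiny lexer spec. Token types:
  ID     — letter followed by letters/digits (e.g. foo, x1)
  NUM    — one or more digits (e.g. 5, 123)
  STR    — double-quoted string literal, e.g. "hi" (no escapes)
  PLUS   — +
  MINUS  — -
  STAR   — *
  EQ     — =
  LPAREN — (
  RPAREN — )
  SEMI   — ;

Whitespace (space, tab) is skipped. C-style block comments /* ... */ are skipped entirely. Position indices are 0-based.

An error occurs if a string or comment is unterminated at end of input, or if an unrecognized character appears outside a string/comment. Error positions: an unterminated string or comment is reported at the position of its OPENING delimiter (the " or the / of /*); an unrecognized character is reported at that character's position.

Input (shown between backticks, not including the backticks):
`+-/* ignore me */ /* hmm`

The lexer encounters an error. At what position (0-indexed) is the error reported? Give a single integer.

pos=0: emit PLUS '+'
pos=1: emit MINUS '-'
pos=2: enter COMMENT mode (saw '/*')
exit COMMENT mode (now at pos=17)
pos=18: enter COMMENT mode (saw '/*')
pos=18: ERROR — unterminated comment (reached EOF)

Answer: 18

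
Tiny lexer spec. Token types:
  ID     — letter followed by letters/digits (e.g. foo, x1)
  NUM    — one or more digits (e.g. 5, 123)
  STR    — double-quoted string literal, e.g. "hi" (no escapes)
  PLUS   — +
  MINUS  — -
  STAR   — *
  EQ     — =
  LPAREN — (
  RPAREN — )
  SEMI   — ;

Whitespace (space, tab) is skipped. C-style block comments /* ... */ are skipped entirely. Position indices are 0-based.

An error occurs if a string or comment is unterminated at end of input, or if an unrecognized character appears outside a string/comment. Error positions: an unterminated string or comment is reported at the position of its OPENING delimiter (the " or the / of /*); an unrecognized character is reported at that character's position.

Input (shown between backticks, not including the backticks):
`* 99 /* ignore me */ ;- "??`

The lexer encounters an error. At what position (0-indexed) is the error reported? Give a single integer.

Answer: 24

Derivation:
pos=0: emit STAR '*'
pos=2: emit NUM '99' (now at pos=4)
pos=5: enter COMMENT mode (saw '/*')
exit COMMENT mode (now at pos=20)
pos=21: emit SEMI ';'
pos=22: emit MINUS '-'
pos=24: enter STRING mode
pos=24: ERROR — unterminated string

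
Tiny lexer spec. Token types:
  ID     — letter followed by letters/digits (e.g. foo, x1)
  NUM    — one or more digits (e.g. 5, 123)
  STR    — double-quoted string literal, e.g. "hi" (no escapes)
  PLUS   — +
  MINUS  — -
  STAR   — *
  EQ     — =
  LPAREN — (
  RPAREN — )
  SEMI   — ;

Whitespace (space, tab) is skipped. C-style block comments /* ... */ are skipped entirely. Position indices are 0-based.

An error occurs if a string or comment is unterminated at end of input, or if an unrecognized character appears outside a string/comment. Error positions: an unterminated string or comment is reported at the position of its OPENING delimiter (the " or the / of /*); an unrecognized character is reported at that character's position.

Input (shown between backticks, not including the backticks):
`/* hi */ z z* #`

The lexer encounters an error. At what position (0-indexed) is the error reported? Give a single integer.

Answer: 14

Derivation:
pos=0: enter COMMENT mode (saw '/*')
exit COMMENT mode (now at pos=8)
pos=9: emit ID 'z' (now at pos=10)
pos=11: emit ID 'z' (now at pos=12)
pos=12: emit STAR '*'
pos=14: ERROR — unrecognized char '#'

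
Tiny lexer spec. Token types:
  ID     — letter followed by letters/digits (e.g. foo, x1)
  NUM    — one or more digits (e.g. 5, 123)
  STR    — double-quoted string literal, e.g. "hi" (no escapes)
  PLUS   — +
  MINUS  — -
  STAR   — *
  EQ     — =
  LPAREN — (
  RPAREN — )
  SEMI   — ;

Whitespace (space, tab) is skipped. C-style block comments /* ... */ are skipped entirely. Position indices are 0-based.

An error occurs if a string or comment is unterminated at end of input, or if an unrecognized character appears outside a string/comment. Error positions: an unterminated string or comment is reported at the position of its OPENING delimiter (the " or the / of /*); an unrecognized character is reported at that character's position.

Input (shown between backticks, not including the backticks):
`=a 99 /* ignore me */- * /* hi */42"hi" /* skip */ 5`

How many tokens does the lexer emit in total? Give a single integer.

Answer: 8

Derivation:
pos=0: emit EQ '='
pos=1: emit ID 'a' (now at pos=2)
pos=3: emit NUM '99' (now at pos=5)
pos=6: enter COMMENT mode (saw '/*')
exit COMMENT mode (now at pos=21)
pos=21: emit MINUS '-'
pos=23: emit STAR '*'
pos=25: enter COMMENT mode (saw '/*')
exit COMMENT mode (now at pos=33)
pos=33: emit NUM '42' (now at pos=35)
pos=35: enter STRING mode
pos=35: emit STR "hi" (now at pos=39)
pos=40: enter COMMENT mode (saw '/*')
exit COMMENT mode (now at pos=50)
pos=51: emit NUM '5' (now at pos=52)
DONE. 8 tokens: [EQ, ID, NUM, MINUS, STAR, NUM, STR, NUM]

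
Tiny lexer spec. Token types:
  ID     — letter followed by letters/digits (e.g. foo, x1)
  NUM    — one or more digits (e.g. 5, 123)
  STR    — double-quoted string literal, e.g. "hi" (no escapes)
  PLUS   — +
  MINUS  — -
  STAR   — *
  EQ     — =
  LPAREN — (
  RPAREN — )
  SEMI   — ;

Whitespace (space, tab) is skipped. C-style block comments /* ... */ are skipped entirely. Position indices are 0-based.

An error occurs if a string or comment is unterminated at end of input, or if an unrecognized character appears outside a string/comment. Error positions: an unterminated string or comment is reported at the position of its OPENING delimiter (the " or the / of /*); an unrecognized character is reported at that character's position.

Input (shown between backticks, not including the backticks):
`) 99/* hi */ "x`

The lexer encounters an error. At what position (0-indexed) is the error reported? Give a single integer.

pos=0: emit RPAREN ')'
pos=2: emit NUM '99' (now at pos=4)
pos=4: enter COMMENT mode (saw '/*')
exit COMMENT mode (now at pos=12)
pos=13: enter STRING mode
pos=13: ERROR — unterminated string

Answer: 13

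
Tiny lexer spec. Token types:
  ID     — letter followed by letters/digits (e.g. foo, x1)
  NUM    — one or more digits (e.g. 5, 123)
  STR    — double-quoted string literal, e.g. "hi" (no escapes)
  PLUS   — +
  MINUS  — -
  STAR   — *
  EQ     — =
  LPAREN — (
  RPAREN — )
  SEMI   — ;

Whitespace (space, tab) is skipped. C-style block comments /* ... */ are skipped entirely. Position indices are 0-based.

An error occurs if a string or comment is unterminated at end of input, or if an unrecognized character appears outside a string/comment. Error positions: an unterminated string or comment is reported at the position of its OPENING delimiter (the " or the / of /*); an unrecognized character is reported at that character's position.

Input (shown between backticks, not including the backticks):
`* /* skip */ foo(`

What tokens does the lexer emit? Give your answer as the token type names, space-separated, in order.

Answer: STAR ID LPAREN

Derivation:
pos=0: emit STAR '*'
pos=2: enter COMMENT mode (saw '/*')
exit COMMENT mode (now at pos=12)
pos=13: emit ID 'foo' (now at pos=16)
pos=16: emit LPAREN '('
DONE. 3 tokens: [STAR, ID, LPAREN]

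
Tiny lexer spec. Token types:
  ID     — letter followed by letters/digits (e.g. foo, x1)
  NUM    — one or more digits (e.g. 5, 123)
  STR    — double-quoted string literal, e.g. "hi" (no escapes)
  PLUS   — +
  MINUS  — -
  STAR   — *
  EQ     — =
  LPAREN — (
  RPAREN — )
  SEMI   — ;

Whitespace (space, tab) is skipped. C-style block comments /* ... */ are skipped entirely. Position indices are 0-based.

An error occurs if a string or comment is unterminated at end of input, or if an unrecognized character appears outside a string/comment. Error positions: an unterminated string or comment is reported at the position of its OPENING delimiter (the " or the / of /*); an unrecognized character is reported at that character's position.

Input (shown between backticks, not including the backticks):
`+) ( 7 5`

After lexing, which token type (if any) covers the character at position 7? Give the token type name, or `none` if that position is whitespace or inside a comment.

Answer: NUM

Derivation:
pos=0: emit PLUS '+'
pos=1: emit RPAREN ')'
pos=3: emit LPAREN '('
pos=5: emit NUM '7' (now at pos=6)
pos=7: emit NUM '5' (now at pos=8)
DONE. 5 tokens: [PLUS, RPAREN, LPAREN, NUM, NUM]
Position 7: char is '5' -> NUM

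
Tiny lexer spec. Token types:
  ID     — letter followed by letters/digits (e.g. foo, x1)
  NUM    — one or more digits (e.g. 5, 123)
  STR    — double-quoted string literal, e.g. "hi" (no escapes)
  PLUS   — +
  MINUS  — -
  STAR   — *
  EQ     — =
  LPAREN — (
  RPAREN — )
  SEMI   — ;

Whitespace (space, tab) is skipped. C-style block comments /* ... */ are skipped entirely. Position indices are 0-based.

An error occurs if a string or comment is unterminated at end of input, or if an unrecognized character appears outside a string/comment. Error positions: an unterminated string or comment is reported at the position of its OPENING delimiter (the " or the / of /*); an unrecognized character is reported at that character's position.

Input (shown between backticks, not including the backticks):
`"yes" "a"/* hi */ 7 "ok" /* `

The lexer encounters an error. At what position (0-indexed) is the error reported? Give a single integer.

pos=0: enter STRING mode
pos=0: emit STR "yes" (now at pos=5)
pos=6: enter STRING mode
pos=6: emit STR "a" (now at pos=9)
pos=9: enter COMMENT mode (saw '/*')
exit COMMENT mode (now at pos=17)
pos=18: emit NUM '7' (now at pos=19)
pos=20: enter STRING mode
pos=20: emit STR "ok" (now at pos=24)
pos=25: enter COMMENT mode (saw '/*')
pos=25: ERROR — unterminated comment (reached EOF)

Answer: 25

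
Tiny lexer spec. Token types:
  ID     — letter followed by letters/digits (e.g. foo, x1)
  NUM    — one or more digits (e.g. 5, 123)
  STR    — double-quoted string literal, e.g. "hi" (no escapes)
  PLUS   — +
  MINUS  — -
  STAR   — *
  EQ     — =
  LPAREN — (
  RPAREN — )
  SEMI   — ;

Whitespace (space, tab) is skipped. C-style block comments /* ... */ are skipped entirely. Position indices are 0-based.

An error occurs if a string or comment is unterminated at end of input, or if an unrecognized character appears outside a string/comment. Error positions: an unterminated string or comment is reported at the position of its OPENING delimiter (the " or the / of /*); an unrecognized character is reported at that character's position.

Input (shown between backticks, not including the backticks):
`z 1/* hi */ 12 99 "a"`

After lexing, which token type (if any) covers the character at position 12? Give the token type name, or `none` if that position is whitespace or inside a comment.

pos=0: emit ID 'z' (now at pos=1)
pos=2: emit NUM '1' (now at pos=3)
pos=3: enter COMMENT mode (saw '/*')
exit COMMENT mode (now at pos=11)
pos=12: emit NUM '12' (now at pos=14)
pos=15: emit NUM '99' (now at pos=17)
pos=18: enter STRING mode
pos=18: emit STR "a" (now at pos=21)
DONE. 5 tokens: [ID, NUM, NUM, NUM, STR]
Position 12: char is '1' -> NUM

Answer: NUM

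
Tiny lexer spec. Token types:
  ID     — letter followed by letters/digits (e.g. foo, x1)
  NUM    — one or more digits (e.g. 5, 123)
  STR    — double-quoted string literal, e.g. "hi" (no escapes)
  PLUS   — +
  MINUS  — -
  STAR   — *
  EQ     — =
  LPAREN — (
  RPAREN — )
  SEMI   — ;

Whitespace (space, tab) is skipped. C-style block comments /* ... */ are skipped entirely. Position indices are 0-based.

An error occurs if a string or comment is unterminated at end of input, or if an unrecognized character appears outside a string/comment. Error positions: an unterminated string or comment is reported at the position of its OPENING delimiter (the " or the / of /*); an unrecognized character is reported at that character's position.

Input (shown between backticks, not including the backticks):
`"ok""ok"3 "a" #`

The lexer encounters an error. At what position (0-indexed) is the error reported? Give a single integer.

Answer: 14

Derivation:
pos=0: enter STRING mode
pos=0: emit STR "ok" (now at pos=4)
pos=4: enter STRING mode
pos=4: emit STR "ok" (now at pos=8)
pos=8: emit NUM '3' (now at pos=9)
pos=10: enter STRING mode
pos=10: emit STR "a" (now at pos=13)
pos=14: ERROR — unrecognized char '#'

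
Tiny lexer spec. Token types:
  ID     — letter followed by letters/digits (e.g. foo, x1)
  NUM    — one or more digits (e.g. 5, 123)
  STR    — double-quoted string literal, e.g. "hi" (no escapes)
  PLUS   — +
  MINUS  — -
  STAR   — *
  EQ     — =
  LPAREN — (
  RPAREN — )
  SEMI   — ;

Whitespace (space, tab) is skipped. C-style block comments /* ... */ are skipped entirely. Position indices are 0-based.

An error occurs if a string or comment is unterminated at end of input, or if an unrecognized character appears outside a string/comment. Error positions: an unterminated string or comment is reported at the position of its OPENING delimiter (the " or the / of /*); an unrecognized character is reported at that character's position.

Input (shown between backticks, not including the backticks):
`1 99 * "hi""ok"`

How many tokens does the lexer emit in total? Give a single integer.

Answer: 5

Derivation:
pos=0: emit NUM '1' (now at pos=1)
pos=2: emit NUM '99' (now at pos=4)
pos=5: emit STAR '*'
pos=7: enter STRING mode
pos=7: emit STR "hi" (now at pos=11)
pos=11: enter STRING mode
pos=11: emit STR "ok" (now at pos=15)
DONE. 5 tokens: [NUM, NUM, STAR, STR, STR]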